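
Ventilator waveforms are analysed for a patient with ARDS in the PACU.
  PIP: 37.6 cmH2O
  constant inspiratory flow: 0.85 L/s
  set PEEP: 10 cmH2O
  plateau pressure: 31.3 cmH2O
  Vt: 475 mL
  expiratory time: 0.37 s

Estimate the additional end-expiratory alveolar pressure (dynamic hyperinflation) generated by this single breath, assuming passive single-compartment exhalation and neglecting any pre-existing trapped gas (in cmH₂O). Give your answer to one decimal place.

2.3

R = (PIP − Pplat)/V̇ = (37.6 − 31.3) / 0.85 = 6.3/0.85 = 7.412 cmH2O·s/L.
C = Vt/(Pplat − PEEP) = 475.0 / (31.3 − 10) = 475.0/21.3 = 22.3 mL/cmH2O.
τ = R × C = 7.412 × 0.0223 L/cmH2O = 0.1653 s.
Fraction remaining = e^(−Te/τ) = e^(−0.37/0.1653) = 0.1066; trapped volume = 475.0 × 0.1066 = 50.635 mL.
Additional alveolar pressure from trapping ≈ V_trapped / C = 50.635 / 22.3 = 2.271 cmH2O.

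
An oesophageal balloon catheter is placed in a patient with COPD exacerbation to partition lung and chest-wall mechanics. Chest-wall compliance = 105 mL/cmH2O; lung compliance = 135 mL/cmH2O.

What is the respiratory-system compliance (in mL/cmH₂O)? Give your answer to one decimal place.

59.1

Lung and chest wall are elastances in series: 1/Crs = 1/CL + 1/Ccw.
1/Crs = 1/135 + 1/105 = 0.01693.
Crs = 59.067 mL/cmH2O.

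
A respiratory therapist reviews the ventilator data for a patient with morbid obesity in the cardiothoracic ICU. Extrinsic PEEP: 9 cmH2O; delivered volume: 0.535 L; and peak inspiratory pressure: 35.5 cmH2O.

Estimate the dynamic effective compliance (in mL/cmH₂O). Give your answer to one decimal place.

Dynamic compliance = Vt / (PIP − PEEP) = 535 / (35.5 − 9) = 535 / 26.5 = 20.189 mL/cmH2O.

20.2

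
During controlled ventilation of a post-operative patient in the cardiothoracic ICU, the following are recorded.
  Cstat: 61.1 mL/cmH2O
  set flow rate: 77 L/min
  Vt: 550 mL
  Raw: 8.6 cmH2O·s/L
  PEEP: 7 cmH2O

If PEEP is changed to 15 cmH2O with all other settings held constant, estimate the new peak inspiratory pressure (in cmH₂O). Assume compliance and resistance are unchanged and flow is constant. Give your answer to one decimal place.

35.0

Flow: 77 L/min ÷ 60 = 1.2833 L/s.
PIP = Vt/C + R·V̇ + PEEP (constant-flow equation of motion).
Only the baseline term changes: ΔPIP = ΔPEEP = 15 − 7 = 8.0 cmH2O.
Original PIP = 550/61.1 + 8.6×1.2833 + 7 = 27.038 cmH2O; new PIP = 27.038 + (8.0) = 35.038 cmH2O.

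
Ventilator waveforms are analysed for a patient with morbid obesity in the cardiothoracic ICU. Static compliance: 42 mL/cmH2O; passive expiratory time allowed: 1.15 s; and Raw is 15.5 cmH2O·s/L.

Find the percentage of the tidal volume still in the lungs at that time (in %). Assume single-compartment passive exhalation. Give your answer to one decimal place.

τ = R × C = 15.5 × 42 mL/cmH2O = 15.5 × 0.042 L/cmH2O = 0.651 s.
Passive exhalation: V(t)/V₀ = e^(−t/τ) = e^(−1.15/0.651) = 0.1709.
Fraction remaining = 0.1709 → 17.09%.

17.1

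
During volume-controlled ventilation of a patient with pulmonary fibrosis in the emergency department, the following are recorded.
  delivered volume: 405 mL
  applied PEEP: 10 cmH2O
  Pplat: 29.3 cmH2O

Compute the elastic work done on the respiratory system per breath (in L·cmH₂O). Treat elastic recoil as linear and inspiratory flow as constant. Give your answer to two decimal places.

3.91

Elastic work ≈ ½ × (Pplat − PEEP) × Vt = 0.5 × (29.3 − 10) × 0.405 L = 0.5 × 19.3 × 0.405 = 3.908 L·cmH2O.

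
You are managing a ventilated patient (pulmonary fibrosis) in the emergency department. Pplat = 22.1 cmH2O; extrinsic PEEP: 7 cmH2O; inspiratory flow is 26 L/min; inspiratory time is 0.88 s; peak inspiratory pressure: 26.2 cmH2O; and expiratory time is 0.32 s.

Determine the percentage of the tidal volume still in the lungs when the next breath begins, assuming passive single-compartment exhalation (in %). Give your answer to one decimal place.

Flow: 26 L/min ÷ 60 = 0.4333 L/s.
Vt = flow × Ti = 0.4333 L/s × 0.88 s × 1000 mL/L = 381.3 mL.
R = (PIP − Pplat)/V̇ = (26.2 − 22.1) / 0.4333 = 4.1/0.4333 = 9.462 cmH2O·s/L.
C = Vt/(Pplat − PEEP) = 381.3 / (22.1 − 7) = 381.3/15.1 = 25.252 mL/cmH2O.
τ = R × C = 9.462 × 0.02525 L/cmH2O = 0.2389 s.
Fraction remaining at end-expiration = e^(−Te/τ) = e^(−0.32/0.2389) = 0.262 → 26.2%.

26.2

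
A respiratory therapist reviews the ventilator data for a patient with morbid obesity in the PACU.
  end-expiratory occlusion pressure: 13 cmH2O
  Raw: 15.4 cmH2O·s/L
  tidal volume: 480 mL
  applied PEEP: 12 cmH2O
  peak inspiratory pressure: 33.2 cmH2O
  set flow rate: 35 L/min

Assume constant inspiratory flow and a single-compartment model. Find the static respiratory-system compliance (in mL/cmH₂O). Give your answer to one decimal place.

42.8

Flow: 35 L/min ÷ 60 = 0.5833 L/s.
Total PEEP = 13 cmH2O (set 12 + intrinsic 1); this is the baseline alveolar pressure.
Equation of motion (constant flow): PIP = Vt/C + R·V̇ + PEEP.
Vt/C = PIP − R·V̇ − PEEP = 33.2 − 15.4×0.5833 − 13 = 33.2 − 8.983 − 13 = 11.217 cmH2O.
C = Vt / 11.217 = 480 / 11.217 = 42.792 mL/cmH2O.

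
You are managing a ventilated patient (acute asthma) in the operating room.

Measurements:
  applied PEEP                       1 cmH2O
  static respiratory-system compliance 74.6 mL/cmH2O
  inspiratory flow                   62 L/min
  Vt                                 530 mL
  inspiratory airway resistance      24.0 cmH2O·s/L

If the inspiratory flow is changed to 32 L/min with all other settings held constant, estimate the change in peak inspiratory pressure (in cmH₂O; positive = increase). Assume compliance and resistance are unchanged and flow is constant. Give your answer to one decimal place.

Flow: 62 L/min ÷ 60 = 1.0333 L/s.
New flow: 32 L/min ÷ 60 = 0.5333 L/s.
PIP = Vt/C + R·V̇ + PEEP (constant-flow equation of motion).
Only the resistive term changes: ΔPIP = R × ΔV̇ = 24.0 × (0.5333 − 1.0333) = 24.0 × -0.5 = -12.0 cmH2O.

-12.0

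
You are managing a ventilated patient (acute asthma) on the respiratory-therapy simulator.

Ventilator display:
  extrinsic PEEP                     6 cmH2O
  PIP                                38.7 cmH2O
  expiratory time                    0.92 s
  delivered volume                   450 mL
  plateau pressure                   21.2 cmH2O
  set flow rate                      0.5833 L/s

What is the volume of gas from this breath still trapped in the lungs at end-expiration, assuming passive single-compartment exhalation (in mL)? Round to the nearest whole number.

160

R = (PIP − Pplat)/V̇ = (38.7 − 21.2) / 0.5833 = 17.5/0.5833 = 30.002 cmH2O·s/L.
C = Vt/(Pplat − PEEP) = 450.0 / (21.2 − 6) = 450.0/15.2 = 29.605 mL/cmH2O.
τ = R × C = 30.002 × 0.02961 L/cmH2O = 0.8884 s.
Fraction remaining = e^(−Te/τ) = e^(−0.92/0.8884) = 0.355.
Trapped volume = 450.0 × 0.355 = 159.75 mL.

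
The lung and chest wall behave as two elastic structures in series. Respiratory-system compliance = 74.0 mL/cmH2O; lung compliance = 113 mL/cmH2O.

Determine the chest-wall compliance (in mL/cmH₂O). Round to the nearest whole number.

1/Ccw = 1/Crs − 1/CL.
1/Ccw = 1/74.0 − 1/113 = 0.004664.
Ccw = 214.41 mL/cmH2O.

214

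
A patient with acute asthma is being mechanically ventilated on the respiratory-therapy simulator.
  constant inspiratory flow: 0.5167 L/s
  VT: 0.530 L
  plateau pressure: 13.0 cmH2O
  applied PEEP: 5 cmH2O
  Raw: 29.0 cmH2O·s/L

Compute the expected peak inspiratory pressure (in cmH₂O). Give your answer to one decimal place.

28.0

PIP = Pplat + Raw × flow = 13.0 + 29.0 × 0.5167 = 13.0 + 14.984 = 27.984 cmH2O.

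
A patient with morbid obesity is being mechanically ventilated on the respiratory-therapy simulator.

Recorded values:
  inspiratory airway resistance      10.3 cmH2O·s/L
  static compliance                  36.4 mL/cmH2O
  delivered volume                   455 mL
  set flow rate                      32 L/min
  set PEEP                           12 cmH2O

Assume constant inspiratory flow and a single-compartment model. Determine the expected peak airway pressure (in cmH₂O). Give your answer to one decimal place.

30.0

Flow: 32 L/min ÷ 60 = 0.5333 L/s.
Equation of motion (constant flow): PIP = Vt/C + R·V̇ + PEEP.
PIP = 455/36.4 + 10.3×0.5333 + 12 = 12.5 + 5.493 + 12 = 29.993 cmH2O.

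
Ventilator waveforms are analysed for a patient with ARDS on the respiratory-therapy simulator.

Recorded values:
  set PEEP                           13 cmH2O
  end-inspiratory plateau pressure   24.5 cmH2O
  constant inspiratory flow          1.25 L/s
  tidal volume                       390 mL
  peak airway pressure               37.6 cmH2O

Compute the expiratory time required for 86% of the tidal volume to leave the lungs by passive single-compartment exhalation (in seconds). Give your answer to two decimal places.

0.70

R = (PIP − Pplat)/V̇ = (37.6 − 24.5) / 1.25 = 13.1/1.25 = 10.48 cmH2O·s/L.
C = Vt/(Pplat − PEEP) = 390.0 / (24.5 − 13) = 390.0/11.5 = 33.913 mL/cmH2O.
τ = R × C = 10.48 × 0.03391 L/cmH2O = 0.3554 s.
t = −τ·ln(1 − 0.86) = −0.3554·ln(0.14) = 0.6988 s.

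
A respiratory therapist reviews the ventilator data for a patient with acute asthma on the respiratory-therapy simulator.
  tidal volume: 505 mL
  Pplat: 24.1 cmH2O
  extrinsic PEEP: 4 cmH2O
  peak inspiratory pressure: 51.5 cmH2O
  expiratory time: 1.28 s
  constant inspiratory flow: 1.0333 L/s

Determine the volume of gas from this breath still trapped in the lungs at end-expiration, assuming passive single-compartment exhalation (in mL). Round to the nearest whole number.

74

R = (PIP − Pplat)/V̇ = (51.5 − 24.1) / 1.0333 = 27.4/1.0333 = 26.517 cmH2O·s/L.
C = Vt/(Pplat − PEEP) = 505.0 / (24.1 − 4) = 505.0/20.1 = 25.124 mL/cmH2O.
τ = R × C = 26.517 × 0.02512 L/cmH2O = 0.6661 s.
Fraction remaining = e^(−Te/τ) = e^(−1.28/0.6661) = 0.1464.
Trapped volume = 505.0 × 0.1464 = 73.932 mL.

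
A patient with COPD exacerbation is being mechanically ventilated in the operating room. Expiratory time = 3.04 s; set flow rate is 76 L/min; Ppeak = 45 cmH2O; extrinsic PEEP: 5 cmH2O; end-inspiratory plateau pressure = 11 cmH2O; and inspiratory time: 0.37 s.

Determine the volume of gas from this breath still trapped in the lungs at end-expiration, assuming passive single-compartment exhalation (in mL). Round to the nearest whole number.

110

Flow: 76 L/min ÷ 60 = 1.2667 L/s.
Vt = flow × Ti = 1.2667 L/s × 0.37 s × 1000 mL/L = 468.68 mL.
R = (PIP − Pplat)/V̇ = (45 − 11) / 1.2667 = 34.0/1.2667 = 26.841 cmH2O·s/L.
C = Vt/(Pplat − PEEP) = 468.68 / (11 − 5) = 468.68/6.0 = 78.113 mL/cmH2O.
τ = R × C = 26.841 × 0.07811 L/cmH2O = 2.097 s.
Fraction remaining = e^(−Te/τ) = e^(−3.04/2.097) = 0.2346.
Trapped volume = 468.68 × 0.2346 = 109.95 mL.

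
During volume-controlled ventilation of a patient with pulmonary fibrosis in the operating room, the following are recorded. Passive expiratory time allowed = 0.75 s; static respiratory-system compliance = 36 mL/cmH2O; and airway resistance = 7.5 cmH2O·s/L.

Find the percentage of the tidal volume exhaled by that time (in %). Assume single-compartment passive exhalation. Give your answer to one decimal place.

93.8

τ = R × C = 7.5 × 36 mL/cmH2O = 7.5 × 0.036 L/cmH2O = 0.27 s.
Passive exhalation: V(t)/V₀ = e^(−t/τ) = e^(−0.75/0.27) = 0.06218.
Fraction exhaled = 1 − 0.06218 = 0.9378 → 93.78%.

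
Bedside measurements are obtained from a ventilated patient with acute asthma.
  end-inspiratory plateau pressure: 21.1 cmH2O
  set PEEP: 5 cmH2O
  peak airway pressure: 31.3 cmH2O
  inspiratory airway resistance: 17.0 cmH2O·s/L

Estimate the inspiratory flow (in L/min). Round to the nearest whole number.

flow = (PIP − Pplat) / Raw = (31.3 − 21.1) / 17.0 = 0.6 L/s × 60 = 36.0 L/min.

36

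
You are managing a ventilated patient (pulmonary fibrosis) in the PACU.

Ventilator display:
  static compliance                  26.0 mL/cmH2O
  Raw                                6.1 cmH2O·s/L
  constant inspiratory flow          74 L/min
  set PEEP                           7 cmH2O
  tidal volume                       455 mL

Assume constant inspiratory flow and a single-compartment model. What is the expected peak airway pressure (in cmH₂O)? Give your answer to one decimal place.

Flow: 74 L/min ÷ 60 = 1.2333 L/s.
Equation of motion (constant flow): PIP = Vt/C + R·V̇ + PEEP.
PIP = 455/26.0 + 6.1×1.2333 + 7 = 17.5 + 7.523 + 7 = 32.023 cmH2O.

32.0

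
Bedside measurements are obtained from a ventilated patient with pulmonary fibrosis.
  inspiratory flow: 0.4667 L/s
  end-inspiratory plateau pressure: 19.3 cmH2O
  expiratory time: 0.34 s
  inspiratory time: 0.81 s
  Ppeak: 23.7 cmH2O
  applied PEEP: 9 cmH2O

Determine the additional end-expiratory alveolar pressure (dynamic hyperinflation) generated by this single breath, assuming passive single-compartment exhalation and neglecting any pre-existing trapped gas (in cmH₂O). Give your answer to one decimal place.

Vt = flow × Ti = 0.4667 L/s × 0.81 s × 1000 mL/L = 378.03 mL.
R = (PIP − Pplat)/V̇ = (23.7 − 19.3) / 0.4667 = 4.4/0.4667 = 9.428 cmH2O·s/L.
C = Vt/(Pplat − PEEP) = 378.03 / (19.3 − 9) = 378.03/10.3 = 36.702 mL/cmH2O.
τ = R × C = 9.428 × 0.0367 L/cmH2O = 0.346 s.
Fraction remaining = e^(−Te/τ) = e^(−0.34/0.346) = 0.3743; trapped volume = 378.03 × 0.3743 = 141.5 mL.
Additional alveolar pressure from trapping ≈ V_trapped / C = 141.5 / 36.702 = 3.855 cmH2O.

3.9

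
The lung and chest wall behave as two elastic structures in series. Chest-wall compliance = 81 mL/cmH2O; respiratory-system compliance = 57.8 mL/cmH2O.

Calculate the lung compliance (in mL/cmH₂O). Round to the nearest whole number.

202

1/CL = 1/Crs − 1/Ccw.
1/CL = 1/57.8 − 1/81 = 0.004955.
CL = 201.82 mL/cmH2O.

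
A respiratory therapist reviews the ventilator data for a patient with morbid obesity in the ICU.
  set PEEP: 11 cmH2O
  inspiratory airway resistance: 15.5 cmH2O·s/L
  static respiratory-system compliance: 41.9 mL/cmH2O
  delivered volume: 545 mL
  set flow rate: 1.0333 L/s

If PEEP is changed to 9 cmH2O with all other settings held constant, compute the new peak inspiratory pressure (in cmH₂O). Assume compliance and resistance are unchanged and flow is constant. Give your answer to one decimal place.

38.0

PIP = Vt/C + R·V̇ + PEEP (constant-flow equation of motion).
Only the baseline term changes: ΔPIP = ΔPEEP = 9 − 11 = -2.0 cmH2O.
Original PIP = 545/41.9 + 15.5×1.0333 + 11 = 40.023 cmH2O; new PIP = 40.023 + (-2.0) = 38.023 cmH2O.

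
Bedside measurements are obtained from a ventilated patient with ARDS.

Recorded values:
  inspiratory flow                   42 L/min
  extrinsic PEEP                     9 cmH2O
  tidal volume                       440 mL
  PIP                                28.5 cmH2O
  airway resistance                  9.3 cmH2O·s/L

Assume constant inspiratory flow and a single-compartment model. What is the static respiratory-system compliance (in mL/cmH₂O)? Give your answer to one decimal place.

Flow: 42 L/min ÷ 60 = 0.7 L/s.
Equation of motion (constant flow): PIP = Vt/C + R·V̇ + PEEP.
Vt/C = PIP − R·V̇ − PEEP = 28.5 − 9.3×0.7 − 9 = 28.5 − 6.51 − 9 = 12.99 cmH2O.
C = Vt / 12.99 = 440 / 12.99 = 33.872 mL/cmH2O.

33.9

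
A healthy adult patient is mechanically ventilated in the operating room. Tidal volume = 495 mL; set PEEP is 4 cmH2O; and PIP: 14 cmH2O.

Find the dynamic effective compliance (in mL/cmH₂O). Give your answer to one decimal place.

Dynamic compliance = Vt / (PIP − PEEP) = 495 / (14 − 4) = 495 / 10.0 = 49.5 mL/cmH2O.

49.5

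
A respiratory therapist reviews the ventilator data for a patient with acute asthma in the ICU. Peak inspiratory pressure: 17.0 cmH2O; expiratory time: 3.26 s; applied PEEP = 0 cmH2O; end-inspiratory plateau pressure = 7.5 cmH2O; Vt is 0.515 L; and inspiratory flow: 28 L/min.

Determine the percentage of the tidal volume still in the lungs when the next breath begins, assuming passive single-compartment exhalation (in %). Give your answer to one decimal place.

9.7

Flow: 28 L/min ÷ 60 = 0.4667 L/s.
R = (PIP − Pplat)/V̇ = (17.0 − 7.5) / 0.4667 = 9.5/0.4667 = 20.356 cmH2O·s/L.
C = Vt/(Pplat − PEEP) = 515.0 / (7.5 − 0) = 515.0/7.5 = 68.667 mL/cmH2O.
τ = R × C = 20.356 × 0.06867 L/cmH2O = 1.398 s.
Fraction remaining at end-expiration = e^(−Te/τ) = e^(−3.26/1.398) = 0.09711 → 9.711%.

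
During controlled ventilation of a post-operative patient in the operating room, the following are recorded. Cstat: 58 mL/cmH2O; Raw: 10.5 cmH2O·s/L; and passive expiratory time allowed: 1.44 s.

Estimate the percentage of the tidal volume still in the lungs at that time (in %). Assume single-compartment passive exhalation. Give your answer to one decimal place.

τ = R × C = 10.5 × 58 mL/cmH2O = 10.5 × 0.058 L/cmH2O = 0.609 s.
Passive exhalation: V(t)/V₀ = e^(−t/τ) = e^(−1.44/0.609) = 0.09399.
Fraction remaining = 0.09399 → 9.399%.

9.4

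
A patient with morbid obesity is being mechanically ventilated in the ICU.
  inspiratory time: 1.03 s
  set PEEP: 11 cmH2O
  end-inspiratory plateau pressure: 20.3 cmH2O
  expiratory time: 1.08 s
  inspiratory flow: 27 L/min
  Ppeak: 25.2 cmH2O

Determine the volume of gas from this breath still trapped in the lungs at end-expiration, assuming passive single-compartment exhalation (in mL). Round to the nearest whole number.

63

Flow: 27 L/min ÷ 60 = 0.45 L/s.
Vt = flow × Ti = 0.45 L/s × 1.03 s × 1000 mL/L = 463.5 mL.
R = (PIP − Pplat)/V̇ = (25.2 − 20.3) / 0.45 = 4.9/0.45 = 10.889 cmH2O·s/L.
C = Vt/(Pplat − PEEP) = 463.5 / (20.3 − 11) = 463.5/9.3 = 49.839 mL/cmH2O.
τ = R × C = 10.889 × 0.04984 L/cmH2O = 0.5427 s.
Fraction remaining = e^(−Te/τ) = e^(−1.08/0.5427) = 0.1367.
Trapped volume = 463.5 × 0.1367 = 63.36 mL.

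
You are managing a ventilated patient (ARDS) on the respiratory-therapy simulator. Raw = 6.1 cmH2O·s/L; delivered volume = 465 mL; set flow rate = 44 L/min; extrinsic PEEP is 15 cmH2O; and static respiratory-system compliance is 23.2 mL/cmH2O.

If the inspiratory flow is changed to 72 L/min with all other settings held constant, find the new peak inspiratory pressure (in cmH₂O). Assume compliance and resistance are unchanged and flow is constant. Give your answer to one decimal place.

Flow: 44 L/min ÷ 60 = 0.7333 L/s.
New flow: 72 L/min ÷ 60 = 1.2 L/s.
PIP = Vt/C + R·V̇ + PEEP (constant-flow equation of motion).
Only the resistive term changes: ΔPIP = R × ΔV̇ = 6.1 × (1.2 − 0.7333) = 6.1 × 0.4667 = 2.847 cmH2O.
Original PIP = 465/23.2 + 6.1×0.7333 + 15 = 39.516 cmH2O; new PIP = 39.516 + (2.847) = 42.363 cmH2O.

42.4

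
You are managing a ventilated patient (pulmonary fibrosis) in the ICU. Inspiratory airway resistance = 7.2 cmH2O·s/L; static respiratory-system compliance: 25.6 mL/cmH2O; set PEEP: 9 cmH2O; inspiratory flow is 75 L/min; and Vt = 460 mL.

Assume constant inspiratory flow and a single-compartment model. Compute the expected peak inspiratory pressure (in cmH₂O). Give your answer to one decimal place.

36.0

Flow: 75 L/min ÷ 60 = 1.25 L/s.
Equation of motion (constant flow): PIP = Vt/C + R·V̇ + PEEP.
PIP = 460/25.6 + 7.2×1.25 + 9 = 17.969 + 9.0 + 9 = 35.969 cmH2O.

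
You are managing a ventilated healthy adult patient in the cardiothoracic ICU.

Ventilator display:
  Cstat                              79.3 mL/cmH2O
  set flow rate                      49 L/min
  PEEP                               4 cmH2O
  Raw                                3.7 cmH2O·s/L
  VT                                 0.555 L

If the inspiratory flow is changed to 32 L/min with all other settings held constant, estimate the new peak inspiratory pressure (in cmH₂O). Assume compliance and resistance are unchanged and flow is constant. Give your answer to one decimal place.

Flow: 49 L/min ÷ 60 = 0.8167 L/s.
New flow: 32 L/min ÷ 60 = 0.5333 L/s.
PIP = Vt/C + R·V̇ + PEEP (constant-flow equation of motion).
Only the resistive term changes: ΔPIP = R × ΔV̇ = 3.7 × (0.5333 − 0.8167) = 3.7 × -0.2834 = -1.049 cmH2O.
Original PIP = 555/79.3 + 3.7×0.8167 + 4 = 14.021 cmH2O; new PIP = 14.021 + (-1.049) = 12.972 cmH2O.

13.0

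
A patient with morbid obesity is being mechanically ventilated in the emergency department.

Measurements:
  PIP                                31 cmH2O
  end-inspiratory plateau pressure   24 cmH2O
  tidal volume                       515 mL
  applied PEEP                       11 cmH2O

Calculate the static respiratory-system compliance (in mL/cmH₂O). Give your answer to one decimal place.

39.6

Cstat = Vt / (Pplat − PEEP) = 515 / (24 − 11) = 515 / 13.0 = 39.615 mL/cmH2O.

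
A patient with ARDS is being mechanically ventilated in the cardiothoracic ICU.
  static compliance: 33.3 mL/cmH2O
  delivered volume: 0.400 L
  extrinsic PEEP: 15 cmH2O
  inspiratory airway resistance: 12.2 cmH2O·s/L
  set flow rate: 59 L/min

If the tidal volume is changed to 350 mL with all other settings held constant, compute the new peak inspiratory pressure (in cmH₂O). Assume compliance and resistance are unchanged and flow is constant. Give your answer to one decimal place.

Flow: 59 L/min ÷ 60 = 0.9833 L/s.
PIP = Vt/C + R·V̇ + PEEP (constant-flow equation of motion).
Only the elastic term changes: ΔPIP = ΔVt / C = (350 − 400) / 33.3 = -1.502 cmH2O.
Original PIP = 400/33.3 + 12.2×0.9833 + 15 = 39.008 cmH2O; new PIP = 39.008 + (-1.502) = 37.506 cmH2O.

37.5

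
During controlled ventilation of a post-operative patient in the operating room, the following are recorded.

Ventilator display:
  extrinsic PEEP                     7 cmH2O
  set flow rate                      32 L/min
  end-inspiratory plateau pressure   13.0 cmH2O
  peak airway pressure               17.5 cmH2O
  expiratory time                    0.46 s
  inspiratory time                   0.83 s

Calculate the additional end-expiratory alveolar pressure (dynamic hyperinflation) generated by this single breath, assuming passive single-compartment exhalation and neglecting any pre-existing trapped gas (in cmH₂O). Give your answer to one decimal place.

2.9

Flow: 32 L/min ÷ 60 = 0.5333 L/s.
Vt = flow × Ti = 0.5333 L/s × 0.83 s × 1000 mL/L = 442.64 mL.
R = (PIP − Pplat)/V̇ = (17.5 − 13.0) / 0.5333 = 4.5/0.5333 = 8.438 cmH2O·s/L.
C = Vt/(Pplat − PEEP) = 442.64 / (13.0 − 7) = 442.64/6.0 = 73.773 mL/cmH2O.
τ = R × C = 8.438 × 0.07377 L/cmH2O = 0.6225 s.
Fraction remaining = e^(−Te/τ) = e^(−0.46/0.6225) = 0.4776; trapped volume = 442.64 × 0.4776 = 211.4 mL.
Additional alveolar pressure from trapping ≈ V_trapped / C = 211.4 / 73.773 = 2.866 cmH2O.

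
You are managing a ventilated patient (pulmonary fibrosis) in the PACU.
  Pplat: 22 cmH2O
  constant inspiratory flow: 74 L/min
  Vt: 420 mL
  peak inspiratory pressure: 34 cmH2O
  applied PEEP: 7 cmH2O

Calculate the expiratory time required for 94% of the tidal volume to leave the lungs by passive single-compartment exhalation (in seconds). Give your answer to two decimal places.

Flow: 74 L/min ÷ 60 = 1.2333 L/s.
R = (PIP − Pplat)/V̇ = (34 − 22) / 1.2333 = 12.0/1.2333 = 9.73 cmH2O·s/L.
C = Vt/(Pplat − PEEP) = 420.0 / (22 − 7) = 420.0/15.0 = 28.0 mL/cmH2O.
τ = R × C = 9.73 × 0.028 L/cmH2O = 0.2724 s.
t = −τ·ln(1 − 0.94) = −0.2724·ln(0.06) = 0.7664 s.

0.77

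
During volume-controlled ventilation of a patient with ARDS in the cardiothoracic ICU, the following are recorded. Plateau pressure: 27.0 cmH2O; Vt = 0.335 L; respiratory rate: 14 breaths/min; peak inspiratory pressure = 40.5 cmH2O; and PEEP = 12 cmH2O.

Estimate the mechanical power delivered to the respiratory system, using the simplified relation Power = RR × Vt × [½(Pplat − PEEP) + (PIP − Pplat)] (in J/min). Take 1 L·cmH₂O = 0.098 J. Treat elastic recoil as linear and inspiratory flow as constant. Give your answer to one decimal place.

Per-breath work = Vt × [½(Pplat−PEEP) + (PIP−Pplat)] = 0.335 × [0.5×15.0 + 13.5] = 0.335 × 21.0 = 7.035 L·cmH2O.
Power = 14 × 7.035 = 98.49 L·cmH2O/min.
× 0.098 J/(L·cmH2O) → 9.652 J/min.

9.7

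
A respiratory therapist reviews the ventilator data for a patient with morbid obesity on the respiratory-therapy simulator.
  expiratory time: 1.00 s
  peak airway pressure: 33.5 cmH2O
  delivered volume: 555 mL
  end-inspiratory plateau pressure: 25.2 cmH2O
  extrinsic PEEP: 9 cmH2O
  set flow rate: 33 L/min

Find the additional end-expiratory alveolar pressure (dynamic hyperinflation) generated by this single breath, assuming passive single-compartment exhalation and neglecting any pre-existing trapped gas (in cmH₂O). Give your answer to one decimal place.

Flow: 33 L/min ÷ 60 = 0.55 L/s.
R = (PIP − Pplat)/V̇ = (33.5 − 25.2) / 0.55 = 8.3/0.55 = 15.091 cmH2O·s/L.
C = Vt/(Pplat − PEEP) = 555.0 / (25.2 − 9) = 555.0/16.2 = 34.259 mL/cmH2O.
τ = R × C = 15.091 × 0.03426 L/cmH2O = 0.517 s.
Fraction remaining = e^(−Te/τ) = e^(−1.00/0.517) = 0.1445; trapped volume = 555.0 × 0.1445 = 80.198 mL.
Additional alveolar pressure from trapping ≈ V_trapped / C = 80.198 / 34.259 = 2.341 cmH2O.

2.3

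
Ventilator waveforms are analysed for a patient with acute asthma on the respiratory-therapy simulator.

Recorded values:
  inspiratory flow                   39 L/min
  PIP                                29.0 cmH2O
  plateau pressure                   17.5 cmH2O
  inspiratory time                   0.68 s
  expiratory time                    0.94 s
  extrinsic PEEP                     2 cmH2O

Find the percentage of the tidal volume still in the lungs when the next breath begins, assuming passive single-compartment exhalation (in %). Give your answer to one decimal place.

Flow: 39 L/min ÷ 60 = 0.65 L/s.
Vt = flow × Ti = 0.65 L/s × 0.68 s × 1000 mL/L = 442.0 mL.
R = (PIP − Pplat)/V̇ = (29.0 − 17.5) / 0.65 = 11.5/0.65 = 17.692 cmH2O·s/L.
C = Vt/(Pplat − PEEP) = 442.0 / (17.5 − 2) = 442.0/15.5 = 28.516 mL/cmH2O.
τ = R × C = 17.692 × 0.02852 L/cmH2O = 0.5046 s.
Fraction remaining at end-expiration = e^(−Te/τ) = e^(−0.94/0.5046) = 0.1552 → 15.52%.

15.5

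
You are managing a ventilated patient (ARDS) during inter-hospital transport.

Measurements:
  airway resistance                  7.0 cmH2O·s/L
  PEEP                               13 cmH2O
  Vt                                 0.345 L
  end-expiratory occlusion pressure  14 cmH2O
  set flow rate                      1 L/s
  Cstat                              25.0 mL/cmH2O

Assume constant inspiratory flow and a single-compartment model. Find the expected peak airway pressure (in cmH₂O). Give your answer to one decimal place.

Total PEEP = 14 cmH2O (set 13 + intrinsic 1); this is the baseline alveolar pressure.
Equation of motion (constant flow): PIP = Vt/C + R·V̇ + PEEP.
PIP = 345/25.0 + 7.0×1 + 14 = 13.8 + 7.0 + 14 = 34.8 cmH2O.

34.8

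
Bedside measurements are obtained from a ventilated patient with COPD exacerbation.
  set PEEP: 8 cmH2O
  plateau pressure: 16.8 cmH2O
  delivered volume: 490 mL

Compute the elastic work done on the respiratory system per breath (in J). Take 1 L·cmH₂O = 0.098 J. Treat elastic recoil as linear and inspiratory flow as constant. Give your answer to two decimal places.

Elastic work ≈ ½ × (Pplat − PEEP) × Vt = 0.5 × (16.8 − 8) × 0.490 L = 0.5 × 8.8 × 0.490 = 2.156 L·cmH2O.
× 0.098 J/(L·cmH2O) → 0.2113 J.

0.21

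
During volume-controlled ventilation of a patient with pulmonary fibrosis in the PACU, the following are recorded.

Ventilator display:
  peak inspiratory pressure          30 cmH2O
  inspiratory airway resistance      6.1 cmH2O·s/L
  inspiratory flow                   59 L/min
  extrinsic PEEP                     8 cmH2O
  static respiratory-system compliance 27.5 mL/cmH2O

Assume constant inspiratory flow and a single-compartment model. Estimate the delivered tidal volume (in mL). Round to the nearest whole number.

Flow: 59 L/min ÷ 60 = 0.9833 L/s.
Equation of motion (constant flow): PIP = Vt/C + R·V̇ + PEEP.
Vt/C = PIP − R·V̇ − PEEP = 30 − 5.998 − 8 = 16.002 cmH2O.
Vt = C × 16.002 = 27.5 × 16.002 = 440.06 mL.

440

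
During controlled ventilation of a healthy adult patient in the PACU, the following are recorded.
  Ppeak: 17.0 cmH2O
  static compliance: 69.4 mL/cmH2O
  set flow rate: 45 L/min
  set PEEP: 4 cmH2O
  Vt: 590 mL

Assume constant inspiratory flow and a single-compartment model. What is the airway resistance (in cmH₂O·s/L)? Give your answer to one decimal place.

6.0

Flow: 45 L/min ÷ 60 = 0.75 L/s.
Equation of motion (constant flow): PIP = Vt/C + R·V̇ + PEEP.
R·V̇ = PIP − Vt/C − PEEP = 17.0 − 590/69.4 − 4 = 17.0 − 8.501 − 4 = 4.499 cmH2O.
R = 4.499 / 0.75 = 5.999 cmH2O·s/L.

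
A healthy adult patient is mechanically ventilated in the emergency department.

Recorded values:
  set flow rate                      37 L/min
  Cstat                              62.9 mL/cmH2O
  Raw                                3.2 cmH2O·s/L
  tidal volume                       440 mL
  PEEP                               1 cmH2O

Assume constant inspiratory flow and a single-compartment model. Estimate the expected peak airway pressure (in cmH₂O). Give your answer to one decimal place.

Flow: 37 L/min ÷ 60 = 0.6167 L/s.
Equation of motion (constant flow): PIP = Vt/C + R·V̇ + PEEP.
PIP = 440/62.9 + 3.2×0.6167 + 1 = 6.995 + 1.973 + 1 = 9.968 cmH2O.

10.0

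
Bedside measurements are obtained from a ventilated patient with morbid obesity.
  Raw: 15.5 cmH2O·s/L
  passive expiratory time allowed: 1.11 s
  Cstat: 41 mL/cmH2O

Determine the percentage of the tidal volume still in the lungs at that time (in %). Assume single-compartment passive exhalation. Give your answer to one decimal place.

17.4

τ = R × C = 15.5 × 41 mL/cmH2O = 15.5 × 0.041 L/cmH2O = 0.6355 s.
Passive exhalation: V(t)/V₀ = e^(−t/τ) = e^(−1.11/0.6355) = 0.1744.
Fraction remaining = 0.1744 → 17.44%.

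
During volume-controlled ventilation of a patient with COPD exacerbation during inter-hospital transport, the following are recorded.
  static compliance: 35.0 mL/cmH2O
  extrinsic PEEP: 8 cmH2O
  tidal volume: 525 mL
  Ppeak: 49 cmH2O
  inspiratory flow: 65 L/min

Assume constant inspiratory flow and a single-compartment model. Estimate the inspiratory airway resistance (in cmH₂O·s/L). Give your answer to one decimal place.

Flow: 65 L/min ÷ 60 = 1.0833 L/s.
Equation of motion (constant flow): PIP = Vt/C + R·V̇ + PEEP.
R·V̇ = PIP − Vt/C − PEEP = 49 − 525/35.0 − 8 = 49 − 15.0 − 8 = 26.0 cmH2O.
R = 26.0 / 1.0833 = 24.001 cmH2O·s/L.

24.0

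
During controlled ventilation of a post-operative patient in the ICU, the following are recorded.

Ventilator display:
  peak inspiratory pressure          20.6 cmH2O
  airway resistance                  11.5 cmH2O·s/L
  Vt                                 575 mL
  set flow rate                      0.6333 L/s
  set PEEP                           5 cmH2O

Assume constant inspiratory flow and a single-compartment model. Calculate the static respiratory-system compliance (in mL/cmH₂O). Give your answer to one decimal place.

69.1

Equation of motion (constant flow): PIP = Vt/C + R·V̇ + PEEP.
Vt/C = PIP − R·V̇ − PEEP = 20.6 − 11.5×0.6333 − 5 = 20.6 − 7.283 − 5 = 8.317 cmH2O.
C = Vt / 8.317 = 575 / 8.317 = 69.136 mL/cmH2O.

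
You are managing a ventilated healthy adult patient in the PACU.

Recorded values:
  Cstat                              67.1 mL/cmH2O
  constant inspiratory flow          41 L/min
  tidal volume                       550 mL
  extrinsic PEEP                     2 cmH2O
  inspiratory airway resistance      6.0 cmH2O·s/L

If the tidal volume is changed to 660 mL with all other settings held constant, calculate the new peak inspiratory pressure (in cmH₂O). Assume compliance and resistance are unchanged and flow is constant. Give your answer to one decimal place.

15.9

Flow: 41 L/min ÷ 60 = 0.6833 L/s.
PIP = Vt/C + R·V̇ + PEEP (constant-flow equation of motion).
Only the elastic term changes: ΔPIP = ΔVt / C = (660 − 550) / 67.1 = 1.639 cmH2O.
Original PIP = 550/67.1 + 6.0×0.6833 + 2 = 14.297 cmH2O; new PIP = 14.297 + (1.639) = 15.936 cmH2O.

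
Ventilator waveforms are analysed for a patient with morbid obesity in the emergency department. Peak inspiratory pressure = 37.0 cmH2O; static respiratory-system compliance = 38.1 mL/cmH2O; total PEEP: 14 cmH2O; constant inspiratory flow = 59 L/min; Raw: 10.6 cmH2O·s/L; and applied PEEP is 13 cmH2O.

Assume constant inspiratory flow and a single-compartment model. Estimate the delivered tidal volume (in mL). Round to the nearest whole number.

479

Flow: 59 L/min ÷ 60 = 0.9833 L/s.
Total PEEP = 14 cmH2O (set 13 + intrinsic 1); this is the baseline alveolar pressure.
Equation of motion (constant flow): PIP = Vt/C + R·V̇ + PEEP.
Vt/C = PIP − R·V̇ − PEEP = 37.0 − 10.423 − 14 = 12.577 cmH2O.
Vt = C × 12.577 = 38.1 × 12.577 = 479.18 mL.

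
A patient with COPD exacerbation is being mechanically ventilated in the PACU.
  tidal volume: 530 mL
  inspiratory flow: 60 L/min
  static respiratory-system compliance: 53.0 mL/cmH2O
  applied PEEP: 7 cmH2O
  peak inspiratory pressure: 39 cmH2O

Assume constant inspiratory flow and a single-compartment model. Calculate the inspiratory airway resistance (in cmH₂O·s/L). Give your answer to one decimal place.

22.0

Flow: 60 L/min ÷ 60 = 1 L/s.
Equation of motion (constant flow): PIP = Vt/C + R·V̇ + PEEP.
R·V̇ = PIP − Vt/C − PEEP = 39 − 530/53.0 − 7 = 39 − 10.0 − 7 = 22.0 cmH2O.
R = 22.0 / 1 = 22.0 cmH2O·s/L.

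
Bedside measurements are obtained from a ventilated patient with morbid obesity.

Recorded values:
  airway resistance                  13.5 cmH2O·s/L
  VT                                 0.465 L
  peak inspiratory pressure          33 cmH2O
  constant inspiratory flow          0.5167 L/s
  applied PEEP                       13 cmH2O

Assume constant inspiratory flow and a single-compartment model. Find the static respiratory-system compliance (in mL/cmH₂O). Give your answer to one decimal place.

35.7

Equation of motion (constant flow): PIP = Vt/C + R·V̇ + PEEP.
Vt/C = PIP − R·V̇ − PEEP = 33 − 13.5×0.5167 − 13 = 33 − 6.975 − 13 = 13.025 cmH2O.
C = Vt / 13.025 = 465 / 13.025 = 35.701 mL/cmH2O.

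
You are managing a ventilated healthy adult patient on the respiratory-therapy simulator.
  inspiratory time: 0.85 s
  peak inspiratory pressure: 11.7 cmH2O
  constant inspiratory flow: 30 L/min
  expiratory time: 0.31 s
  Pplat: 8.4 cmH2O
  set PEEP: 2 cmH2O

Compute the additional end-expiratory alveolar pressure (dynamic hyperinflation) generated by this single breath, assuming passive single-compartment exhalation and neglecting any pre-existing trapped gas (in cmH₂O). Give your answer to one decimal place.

3.2

Flow: 30 L/min ÷ 60 = 0.5 L/s.
Vt = flow × Ti = 0.5 L/s × 0.85 s × 1000 mL/L = 425.0 mL.
R = (PIP − Pplat)/V̇ = (11.7 − 8.4) / 0.5 = 3.3/0.5 = 6.6 cmH2O·s/L.
C = Vt/(Pplat − PEEP) = 425.0 / (8.4 − 2) = 425.0/6.4 = 66.406 mL/cmH2O.
τ = R × C = 6.6 × 0.06641 L/cmH2O = 0.4383 s.
Fraction remaining = e^(−Te/τ) = e^(−0.31/0.4383) = 0.493; trapped volume = 425.0 × 0.493 = 209.53 mL.
Additional alveolar pressure from trapping ≈ V_trapped / C = 209.53 / 66.406 = 3.155 cmH2O.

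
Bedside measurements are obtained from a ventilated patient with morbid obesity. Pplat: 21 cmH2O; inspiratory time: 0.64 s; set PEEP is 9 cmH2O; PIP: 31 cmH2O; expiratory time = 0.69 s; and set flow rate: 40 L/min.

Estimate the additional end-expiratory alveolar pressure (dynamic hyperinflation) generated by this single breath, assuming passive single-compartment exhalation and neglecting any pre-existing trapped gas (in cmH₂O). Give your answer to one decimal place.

3.3

Flow: 40 L/min ÷ 60 = 0.6667 L/s.
Vt = flow × Ti = 0.6667 L/s × 0.64 s × 1000 mL/L = 426.69 mL.
R = (PIP − Pplat)/V̇ = (31 − 21) / 0.6667 = 10.0/0.6667 = 14.999 cmH2O·s/L.
C = Vt/(Pplat − PEEP) = 426.69 / (21 − 9) = 426.69/12.0 = 35.558 mL/cmH2O.
τ = R × C = 14.999 × 0.03556 L/cmH2O = 0.5334 s.
Fraction remaining = e^(−Te/τ) = e^(−0.69/0.5334) = 0.2743; trapped volume = 426.69 × 0.2743 = 117.04 mL.
Additional alveolar pressure from trapping ≈ V_trapped / C = 117.04 / 35.558 = 3.292 cmH2O.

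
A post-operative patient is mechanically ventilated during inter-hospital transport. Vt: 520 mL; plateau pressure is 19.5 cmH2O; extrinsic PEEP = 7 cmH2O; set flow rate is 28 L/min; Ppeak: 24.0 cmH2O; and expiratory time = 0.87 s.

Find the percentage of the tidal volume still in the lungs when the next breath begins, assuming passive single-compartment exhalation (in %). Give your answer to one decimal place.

11.4

Flow: 28 L/min ÷ 60 = 0.4667 L/s.
R = (PIP − Pplat)/V̇ = (24.0 − 19.5) / 0.4667 = 4.5/0.4667 = 9.642 cmH2O·s/L.
C = Vt/(Pplat − PEEP) = 520.0 / (19.5 − 7) = 520.0/12.5 = 41.6 mL/cmH2O.
τ = R × C = 9.642 × 0.0416 L/cmH2O = 0.4011 s.
Fraction remaining at end-expiration = e^(−Te/τ) = e^(−0.87/0.4011) = 0.1143 → 11.43%.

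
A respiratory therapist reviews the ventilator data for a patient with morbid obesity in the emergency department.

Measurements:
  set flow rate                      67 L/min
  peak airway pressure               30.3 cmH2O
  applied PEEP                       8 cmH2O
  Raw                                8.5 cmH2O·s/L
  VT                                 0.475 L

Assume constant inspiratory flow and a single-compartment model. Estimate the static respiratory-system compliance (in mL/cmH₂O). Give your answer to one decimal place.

37.1

Flow: 67 L/min ÷ 60 = 1.1167 L/s.
Equation of motion (constant flow): PIP = Vt/C + R·V̇ + PEEP.
Vt/C = PIP − R·V̇ − PEEP = 30.3 − 8.5×1.1167 − 8 = 30.3 − 9.492 − 8 = 12.808 cmH2O.
C = Vt / 12.808 = 475 / 12.808 = 37.086 mL/cmH2O.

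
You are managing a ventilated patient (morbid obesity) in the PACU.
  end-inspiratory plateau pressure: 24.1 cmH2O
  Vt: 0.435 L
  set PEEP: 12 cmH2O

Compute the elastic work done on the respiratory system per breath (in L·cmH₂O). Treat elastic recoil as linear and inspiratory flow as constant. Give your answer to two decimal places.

2.63

Elastic work ≈ ½ × (Pplat − PEEP) × Vt = 0.5 × (24.1 − 12) × 0.435 L = 0.5 × 12.1 × 0.435 = 2.632 L·cmH2O.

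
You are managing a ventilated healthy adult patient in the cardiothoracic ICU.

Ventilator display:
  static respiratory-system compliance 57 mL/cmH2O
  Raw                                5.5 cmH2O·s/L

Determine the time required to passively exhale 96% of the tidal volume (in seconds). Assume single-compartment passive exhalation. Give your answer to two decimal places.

1.01

τ = R × C = 5.5 × 57 mL/cmH2O = 5.5 × 0.057 L/cmH2O = 0.3135 s.
Exhaled fraction f = 1 − e^(−t/τ) → t = −τ·ln(1 − f) = −0.3135·ln(0.04) = 1.009 s.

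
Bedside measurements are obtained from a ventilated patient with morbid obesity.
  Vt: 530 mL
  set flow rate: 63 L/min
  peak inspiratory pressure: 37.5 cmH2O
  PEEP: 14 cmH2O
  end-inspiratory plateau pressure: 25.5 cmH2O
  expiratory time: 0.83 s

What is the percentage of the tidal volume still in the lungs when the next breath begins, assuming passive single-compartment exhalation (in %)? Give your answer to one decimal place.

Flow: 63 L/min ÷ 60 = 1.05 L/s.
R = (PIP − Pplat)/V̇ = (37.5 − 25.5) / 1.05 = 12.0/1.05 = 11.429 cmH2O·s/L.
C = Vt/(Pplat − PEEP) = 530.0 / (25.5 − 14) = 530.0/11.5 = 46.087 mL/cmH2O.
τ = R × C = 11.429 × 0.04609 L/cmH2O = 0.5268 s.
Fraction remaining at end-expiration = e^(−Te/τ) = e^(−0.83/0.5268) = 0.2069 → 20.69%.

20.7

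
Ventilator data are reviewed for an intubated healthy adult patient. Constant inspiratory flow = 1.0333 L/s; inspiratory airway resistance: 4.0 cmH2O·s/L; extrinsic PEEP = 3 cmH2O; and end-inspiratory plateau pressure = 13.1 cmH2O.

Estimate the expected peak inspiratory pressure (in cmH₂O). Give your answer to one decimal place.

17.2

PIP = Pplat + Raw × flow = 13.1 + 4.0 × 1.0333 = 13.1 + 4.133 = 17.233 cmH2O.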